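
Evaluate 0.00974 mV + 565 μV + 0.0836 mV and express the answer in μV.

658.34 μV

In μV:
  0.00974 mV = 0.00974e3 μV = 9.74
  565 μV → 565
  0.0836 mV = 0.0836e3 μV = 83.6
Sum: 9.74 + 565 + 83.6 = 658.34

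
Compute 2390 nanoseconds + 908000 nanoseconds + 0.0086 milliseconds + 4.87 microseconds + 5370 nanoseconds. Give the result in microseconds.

929.23 microseconds

In microseconds:
  2390 nanoseconds = 2390e-3 microseconds = 2.39
  908000 nanoseconds = 908000e-3 microseconds = 908
  0.0086 milliseconds = 0.0086e3 microseconds = 8.6
  4.87 microseconds → 4.87
  5370 nanoseconds = 5370e-3 microseconds = 5.37
Sum: 2.39 + 908 + 8.6 + 4.87 + 5.37 = 929.23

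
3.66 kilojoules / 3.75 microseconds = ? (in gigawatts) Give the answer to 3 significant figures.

0.976 gigawatts

(3.66e3) / (3.75e-6) = 0.976e9 W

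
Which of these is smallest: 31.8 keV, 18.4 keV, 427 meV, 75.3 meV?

31.8 keV = 31800 eV
18.4 keV = 18400 eV
427 meV = 0.427 eV
75.3 meV = 0.0753 eV

75.3 meV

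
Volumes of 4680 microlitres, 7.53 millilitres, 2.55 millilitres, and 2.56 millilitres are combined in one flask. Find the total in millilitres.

In millilitres:
  4680 microlitres = 4680 × 10⁻³ millilitres = 4.68
  7.53 millilitres → 7.53
  2.55 millilitres → 2.55
  2.56 millilitres → 2.56
Sum: 4.68 + 7.53 + 2.55 + 2.56 = 17.32

17.32 millilitres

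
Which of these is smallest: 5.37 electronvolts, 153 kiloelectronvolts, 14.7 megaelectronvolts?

5.37 electronvolts

5.37 electronvolts = 5.37 electronvolts
153 kiloelectronvolts = 153000 electronvolts
14.7 megaelectronvolts = 14700000 electronvolts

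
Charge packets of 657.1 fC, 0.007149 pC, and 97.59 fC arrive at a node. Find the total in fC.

761.839 fC

In fC:
  657.1 fC → 657.1
  0.007149 pC = 0.007149 × 10³ fC = 7.149
  97.59 fC → 97.59
Sum: 657.1 + 7.149 + 97.59 = 761.839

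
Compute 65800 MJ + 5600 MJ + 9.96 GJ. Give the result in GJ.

In GJ:
  65800 MJ = 65800 × 10^-3 GJ = 65.8
  5600 MJ = 5600 × 10^-3 GJ = 5.6
  9.96 GJ → 9.96
Sum: 65.8 + 5.6 + 9.96 = 81.36

81.36 GJ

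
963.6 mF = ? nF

963600000 nF

milli = 1e-3, nano = 1e-9; factor is 1e6.
963.6 × 1e6 = 963600000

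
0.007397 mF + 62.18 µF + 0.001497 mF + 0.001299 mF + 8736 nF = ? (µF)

In µF:
  0.007397 mF = 0.007397 × 10³ µF = 7.397
  62.18 µF → 62.18
  0.001497 mF = 0.001497 × 10³ µF = 1.497
  0.001299 mF = 0.001299 × 10³ µF = 1.299
  8736 nF = 8736 × 10⁻³ µF = 8.736
Sum: 7.397 + 62.18 + 1.497 + 1.299 + 8.736 = 81.109

81.109 µF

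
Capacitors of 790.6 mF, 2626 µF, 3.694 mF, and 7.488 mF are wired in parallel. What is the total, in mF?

804.408 mF

In mF:
  790.6 mF → 790.6
  2626 µF = 2626 × 10⁻³ mF = 2.626
  3.694 mF → 3.694
  7.488 mF → 7.488
Sum: 790.6 + 2.626 + 3.694 + 7.488 = 804.408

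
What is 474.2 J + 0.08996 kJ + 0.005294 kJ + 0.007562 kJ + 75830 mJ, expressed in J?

In J:
  474.2 J → 474.2
  0.08996 kJ = 0.08996 × 10^3 J = 89.96
  0.005294 kJ = 0.005294 × 10^3 J = 5.294
  0.007562 kJ = 0.007562 × 10^3 J = 7.562
  75830 mJ = 75830 × 10^-3 J = 75.83
Sum: 474.2 + 89.96 + 5.294 + 7.562 + 75.83 = 652.846

652.846 J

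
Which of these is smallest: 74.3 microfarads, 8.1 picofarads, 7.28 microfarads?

74.3 microfarads = 0.0000743 farads
8.1 picofarads = 0.0000000000081 farads
7.28 microfarads = 0.00000728 farads

8.1 picofarads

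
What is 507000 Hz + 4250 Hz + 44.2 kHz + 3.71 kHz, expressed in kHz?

In kHz:
  507000 Hz = 507000 × 10⁻³ kHz = 507
  4250 Hz = 4250 × 10⁻³ kHz = 4.25
  44.2 kHz → 44.2
  3.71 kHz → 3.71
Sum: 507 + 4.25 + 44.2 + 3.71 = 559.16

559.16 kHz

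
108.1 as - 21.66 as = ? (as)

86.44 as

In as:
  108.1 as → 108.1
  21.66 as → 21.66
Difference: 108.1 - 21.66 = 86.44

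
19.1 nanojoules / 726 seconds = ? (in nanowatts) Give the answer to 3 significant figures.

0.0263 nanowatts

(19.1 × 10⁻⁹) / (726) = 0.026309 × 10⁻⁹ W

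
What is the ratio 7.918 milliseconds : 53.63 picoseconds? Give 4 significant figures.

(7.918 × 10^-3) / (53.63 × 10^-12) = 0.14764 × 10^9

147600000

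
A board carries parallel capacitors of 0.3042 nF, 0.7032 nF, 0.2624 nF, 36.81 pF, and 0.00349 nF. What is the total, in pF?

1310.1 pF

In pF:
  0.3042 nF = 0.3042e3 pF = 304.2
  0.7032 nF = 0.7032e3 pF = 703.2
  0.2624 nF = 0.2624e3 pF = 262.4
  36.81 pF → 36.81
  0.00349 nF = 0.00349e3 pF = 3.49
Sum: 304.2 + 703.2 + 262.4 + 36.81 + 3.49 = 1310.1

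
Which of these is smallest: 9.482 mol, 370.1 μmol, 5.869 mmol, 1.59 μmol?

1.59 μmol

9.482 mol = 9.482 mol
370.1 μmol = 0.0003701 mol
5.869 mmol = 0.005869 mol
1.59 μmol = 0.00000159 mol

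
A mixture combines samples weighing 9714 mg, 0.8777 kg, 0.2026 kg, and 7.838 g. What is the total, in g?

In g:
  9714 mg = 9714e-3 g = 9.714
  0.8777 kg = 0.8777e3 g = 877.7
  0.2026 kg = 0.2026e3 g = 202.6
  7.838 g → 7.838
Sum: 9.714 + 877.7 + 202.6 + 7.838 = 1097.852

1097.852 g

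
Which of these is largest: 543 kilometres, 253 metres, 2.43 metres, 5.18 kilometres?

543 kilometres = 543000 metres
253 metres = 253 metres
2.43 metres = 2.43 metres
5.18 kilometres = 5180 metres

543 kilometres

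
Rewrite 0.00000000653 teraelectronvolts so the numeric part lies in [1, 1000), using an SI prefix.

= 6.53e3 electronvolts; 1e3 is kilo.

6.53 kiloelectronvolts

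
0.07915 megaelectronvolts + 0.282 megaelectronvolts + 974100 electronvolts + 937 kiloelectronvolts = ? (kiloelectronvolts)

2272.25 kiloelectronvolts

In kiloelectronvolts:
  0.07915 megaelectronvolts = 0.07915e3 kiloelectronvolts = 79.15
  0.282 megaelectronvolts = 0.282e3 kiloelectronvolts = 282
  974100 electronvolts = 974100e-3 kiloelectronvolts = 974.1
  937 kiloelectronvolts → 937
Sum: 79.15 + 282 + 974.1 + 937 = 2272.25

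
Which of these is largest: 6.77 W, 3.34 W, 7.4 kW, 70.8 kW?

70.8 kW

6.77 W = 6.77 W
3.34 W = 3.34 W
7.4 kW = 7400 W
70.8 kW = 70800 W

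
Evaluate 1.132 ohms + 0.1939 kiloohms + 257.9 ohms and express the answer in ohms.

452.932 ohms

In ohms:
  1.132 ohms → 1.132
  0.1939 kiloohms = 0.1939e3 ohms = 193.9
  257.9 ohms → 257.9
Sum: 1.132 + 193.9 + 257.9 = 452.932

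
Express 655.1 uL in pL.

655100000 pL

micro = 1e-6, pico = 1e-12; factor is 1e6.
655.1 × 1e6 = 655100000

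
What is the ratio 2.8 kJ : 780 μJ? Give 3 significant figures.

(2.8 × 10³) / (780 × 10⁻⁶) = 0.00359 × 10⁹

3590000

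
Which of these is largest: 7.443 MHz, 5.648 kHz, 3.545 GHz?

3.545 GHz

7.443 MHz = 7443000 Hz
5.648 kHz = 5648 Hz
3.545 GHz = 3545000000 Hz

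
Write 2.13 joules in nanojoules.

2130000000 nanojoules

(no prefix) = 10^0, nano = 10^-9; factor is 10^9.
2.13 × 10^9 = 2130000000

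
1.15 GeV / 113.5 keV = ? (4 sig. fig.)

10130

(1.15 × 10⁹) / (113.5 × 10³) = 0.010132 × 10⁶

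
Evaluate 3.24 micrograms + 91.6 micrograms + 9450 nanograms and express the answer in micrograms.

In micrograms:
  3.24 micrograms → 3.24
  91.6 micrograms → 91.6
  9450 nanograms = 9450 × 10⁻³ micrograms = 9.45
Sum: 3.24 + 91.6 + 9.45 = 104.29

104.29 micrograms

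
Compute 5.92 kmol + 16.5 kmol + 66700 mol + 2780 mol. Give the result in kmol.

In kmol:
  5.92 kmol → 5.92
  16.5 kmol → 16.5
  66700 mol = 66700 × 10⁻³ kmol = 66.7
  2780 mol = 2780 × 10⁻³ kmol = 2.78
Sum: 5.92 + 16.5 + 66.7 + 2.78 = 91.9

91.9 kmol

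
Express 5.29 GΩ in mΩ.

5290000000000 mΩ

giga = 1e9, milli = 1e-3; factor is 1e12.
5.29 × 1e12 = 5290000000000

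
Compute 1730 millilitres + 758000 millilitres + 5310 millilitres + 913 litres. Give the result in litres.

1678.04 litres

In litres:
  1730 millilitres = 1730 × 10⁻³ litres = 1.73
  758000 millilitres = 758000 × 10⁻³ litres = 758
  5310 millilitres = 5310 × 10⁻³ litres = 5.31
  913 litres → 913
Sum: 1.73 + 758 + 5.31 + 913 = 1678.04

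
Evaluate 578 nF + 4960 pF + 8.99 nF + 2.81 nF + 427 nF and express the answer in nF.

1021.76 nF

In nF:
  578 nF → 578
  4960 pF = 4960e-3 nF = 4.96
  8.99 nF → 8.99
  2.81 nF → 2.81
  427 nF → 427
Sum: 578 + 4.96 + 8.99 + 2.81 + 427 = 1021.76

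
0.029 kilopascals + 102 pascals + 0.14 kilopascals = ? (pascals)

271 pascals

In pascals:
  0.029 kilopascals = 0.029e3 pascals = 29
  102 pascals → 102
  0.14 kilopascals = 0.14e3 pascals = 140
Sum: 29 + 102 + 140 = 271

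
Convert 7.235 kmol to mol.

7235 mol

kilo = 10^3, (no prefix) = 10^0; factor is 10^3.
7.235 × 10^3 = 7235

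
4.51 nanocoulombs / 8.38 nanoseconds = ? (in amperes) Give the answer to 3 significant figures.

(4.51 × 10^-9) / (8.38 × 10^-9) = 0.53819 A

0.538 amperes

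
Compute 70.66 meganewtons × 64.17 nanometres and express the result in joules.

70.66e6 × 64.17e-9 = 4534.2522e-3 J

4.5342522 joules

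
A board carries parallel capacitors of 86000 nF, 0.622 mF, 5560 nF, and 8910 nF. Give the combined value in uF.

In uF:
  86000 nF = 86000e-3 uF = 86
  0.622 mF = 0.622e3 uF = 622
  5560 nF = 5560e-3 uF = 5.56
  8910 nF = 8910e-3 uF = 8.91
Sum: 86 + 622 + 5.56 + 8.91 = 722.47

722.47 uF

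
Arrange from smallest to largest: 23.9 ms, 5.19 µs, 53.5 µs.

5.19 µs < 53.5 µs < 23.9 ms

23.9 ms = 0.0239 s
5.19 µs = 0.00000519 s
53.5 µs = 0.0000535 s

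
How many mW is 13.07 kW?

13070000 mW

kilo = 1e3, milli = 1e-3; factor is 1e6.
13.07 × 1e6 = 13070000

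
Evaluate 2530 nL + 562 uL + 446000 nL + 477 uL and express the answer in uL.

In uL:
  2530 nL = 2530 × 10^-3 uL = 2.53
  562 uL → 562
  446000 nL = 446000 × 10^-3 uL = 446
  477 uL → 477
Sum: 2.53 + 562 + 446 + 477 = 1487.53

1487.53 uL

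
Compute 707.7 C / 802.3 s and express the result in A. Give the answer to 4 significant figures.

0.8821 A

(707.7) / (802.3) = 0.882089 A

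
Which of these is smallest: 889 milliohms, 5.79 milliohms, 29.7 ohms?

5.79 milliohms

889 milliohms = 0.889 ohms
5.79 milliohms = 0.00579 ohms
29.7 ohms = 29.7 ohms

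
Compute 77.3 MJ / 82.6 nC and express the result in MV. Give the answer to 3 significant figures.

936000000 MV

(77.3 × 10^6) / (82.6 × 10^-9) = 0.93584 × 10^15 V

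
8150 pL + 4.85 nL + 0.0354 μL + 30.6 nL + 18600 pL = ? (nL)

In nL:
  8150 pL = 8150 × 10^-3 nL = 8.15
  4.85 nL → 4.85
  0.0354 μL = 0.0354 × 10^3 nL = 35.4
  30.6 nL → 30.6
  18600 pL = 18600 × 10^-3 nL = 18.6
Sum: 8.15 + 4.85 + 35.4 + 30.6 + 18.6 = 97.6

97.6 nL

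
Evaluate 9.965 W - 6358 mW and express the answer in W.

In W:
  9.965 W → 9.965
  6358 mW = 6358e-3 W = 6.358
Difference: 9.965 - 6.358 = 3.607

3.607 W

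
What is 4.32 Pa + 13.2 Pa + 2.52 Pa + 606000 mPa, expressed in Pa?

626.04 Pa

In Pa:
  4.32 Pa → 4.32
  13.2 Pa → 13.2
  2.52 Pa → 2.52
  606000 mPa = 606000e-3 Pa = 606
Sum: 4.32 + 13.2 + 2.52 + 606 = 626.04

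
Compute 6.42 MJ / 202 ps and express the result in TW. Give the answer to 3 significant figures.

31800 TW

(6.42 × 10⁶) / (202 × 10⁻¹²) = 0.031782 × 10¹⁸ W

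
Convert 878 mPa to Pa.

0.878 Pa

milli = 1e-3, (no prefix) = 1e0; factor is 1e-3.
878 × 1e-3 = 0.878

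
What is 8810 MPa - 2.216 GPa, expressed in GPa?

In GPa:
  8810 MPa = 8810 × 10⁻³ GPa = 8.81
  2.216 GPa → 2.216
Difference: 8.81 - 2.216 = 6.594

6.594 GPa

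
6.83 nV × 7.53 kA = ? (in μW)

6.83e-9 × 7.53e3 = 51.4299e-6 W

51.4299 μW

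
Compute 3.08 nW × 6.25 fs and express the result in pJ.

3.08 × 10⁻⁹ × 6.25 × 10⁻¹⁵ = 19.25 × 10⁻²⁴ J

0.00000000001925 pJ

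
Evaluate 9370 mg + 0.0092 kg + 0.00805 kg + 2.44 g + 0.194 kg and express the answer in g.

In g:
  9370 mg = 9370e-3 g = 9.37
  0.0092 kg = 0.0092e3 g = 9.2
  0.00805 kg = 0.00805e3 g = 8.05
  2.44 g → 2.44
  0.194 kg = 0.194e3 g = 194
Sum: 9.37 + 9.2 + 8.05 + 2.44 + 194 = 223.06

223.06 g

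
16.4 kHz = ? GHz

0.0000164 GHz

kilo = 10³, giga = 10⁹; factor is 10⁻⁶.
16.4 × 10⁻⁶ = 0.0000164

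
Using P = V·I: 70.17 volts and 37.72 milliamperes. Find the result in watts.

2.6468124 watts

70.17 × 37.72 × 10^-3 = 2646.8124 × 10^-3 W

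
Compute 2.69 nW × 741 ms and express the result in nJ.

2.69 × 10⁻⁹ × 741 × 10⁻³ = 1993.29 × 10⁻¹² J

1.99329 nJ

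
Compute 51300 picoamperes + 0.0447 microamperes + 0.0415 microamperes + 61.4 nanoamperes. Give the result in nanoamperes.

In nanoamperes:
  51300 picoamperes = 51300e-3 nanoamperes = 51.3
  0.0447 microamperes = 0.0447e3 nanoamperes = 44.7
  0.0415 microamperes = 0.0415e3 nanoamperes = 41.5
  61.4 nanoamperes → 61.4
Sum: 51.3 + 44.7 + 41.5 + 61.4 = 198.9

198.9 nanoamperes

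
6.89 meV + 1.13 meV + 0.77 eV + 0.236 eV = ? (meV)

1014.02 meV

In meV:
  6.89 meV → 6.89
  1.13 meV → 1.13
  0.77 eV = 0.77e3 meV = 770
  0.236 eV = 0.236e3 meV = 236
Sum: 6.89 + 1.13 + 770 + 236 = 1014.02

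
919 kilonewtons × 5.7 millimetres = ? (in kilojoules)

919 × 10³ × 5.7 × 10⁻³ = 5238.3 J

5.2383 kilojoules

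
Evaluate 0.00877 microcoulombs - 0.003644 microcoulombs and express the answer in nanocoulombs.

In nanocoulombs:
  0.00877 microcoulombs = 0.00877 × 10^3 nanocoulombs = 8.77
  0.003644 microcoulombs = 0.003644 × 10^3 nanocoulombs = 3.644
Difference: 8.77 - 3.644 = 5.126

5.126 nanocoulombs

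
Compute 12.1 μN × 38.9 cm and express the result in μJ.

4.7069 μJ

12.1 × 10^-6 × 38.9 × 10^-2 = 470.69 × 10^-8 J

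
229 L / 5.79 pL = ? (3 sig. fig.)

(229) / (5.79e-12) = 39.55e12

39600000000000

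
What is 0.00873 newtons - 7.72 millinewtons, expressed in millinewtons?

1.01 millinewtons

In millinewtons:
  0.00873 newtons = 0.00873 × 10³ millinewtons = 8.73
  7.72 millinewtons → 7.72
Difference: 8.73 - 7.72 = 1.01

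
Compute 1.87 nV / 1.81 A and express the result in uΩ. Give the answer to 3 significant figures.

(1.87e-9) / (1.81) = 1.0331e-9 Ω

0.00103 uΩ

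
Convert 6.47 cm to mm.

64.7 mm

centi = 10⁻², milli = 10⁻³; factor is 10¹.
6.47 × 10¹ = 64.7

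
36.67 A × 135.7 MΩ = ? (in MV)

36.67 × 135.7 × 10^6 = 4976.119 × 10^6 V

4976.119 MV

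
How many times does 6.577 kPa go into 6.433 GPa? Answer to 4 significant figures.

(6.433e9) / (6.577e3) = 0.97811e6

978100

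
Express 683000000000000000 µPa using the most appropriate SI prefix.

= 683e9 Pa; 1e9 is giga.

683 GPa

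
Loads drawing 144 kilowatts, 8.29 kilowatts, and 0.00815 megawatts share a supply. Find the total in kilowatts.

160.44 kilowatts

In kilowatts:
  144 kilowatts → 144
  8.29 kilowatts → 8.29
  0.00815 megawatts = 0.00815 × 10³ kilowatts = 8.15
Sum: 144 + 8.29 + 8.15 = 160.44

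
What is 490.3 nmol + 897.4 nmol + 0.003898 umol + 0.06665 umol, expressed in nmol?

In nmol:
  490.3 nmol → 490.3
  897.4 nmol → 897.4
  0.003898 umol = 0.003898e3 nmol = 3.898
  0.06665 umol = 0.06665e3 nmol = 66.65
Sum: 490.3 + 897.4 + 3.898 + 66.65 = 1458.248

1458.248 nmol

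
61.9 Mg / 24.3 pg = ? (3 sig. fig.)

2550000000000000000

(61.9 × 10^6) / (24.3 × 10^-12) = 2.547 × 10^18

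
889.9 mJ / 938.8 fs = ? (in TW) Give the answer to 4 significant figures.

0.9479 TW

(889.9 × 10⁻³) / (938.8 × 10⁻¹⁵) = 0.947912 × 10¹² W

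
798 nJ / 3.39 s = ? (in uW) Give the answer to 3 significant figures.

0.235 uW

(798e-9) / (3.39) = 235.4e-9 W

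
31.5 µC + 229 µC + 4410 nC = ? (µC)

In µC:
  31.5 µC → 31.5
  229 µC → 229
  4410 nC = 4410 × 10^-3 µC = 4.41
Sum: 31.5 + 229 + 4.41 = 264.91

264.91 µC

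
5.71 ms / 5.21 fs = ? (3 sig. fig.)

(5.71e-3) / (5.21e-15) = 1.096e12

1100000000000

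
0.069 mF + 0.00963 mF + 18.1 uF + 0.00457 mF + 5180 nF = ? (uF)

106.48 uF

In uF:
  0.069 mF = 0.069 × 10³ uF = 69
  0.00963 mF = 0.00963 × 10³ uF = 9.63
  18.1 uF → 18.1
  0.00457 mF = 0.00457 × 10³ uF = 4.57
  5180 nF = 5180 × 10⁻³ uF = 5.18
Sum: 69 + 9.63 + 18.1 + 4.57 + 5.18 = 106.48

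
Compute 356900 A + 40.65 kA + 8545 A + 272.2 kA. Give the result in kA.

678.295 kA

In kA:
  356900 A = 356900 × 10^-3 kA = 356.9
  40.65 kA → 40.65
  8545 A = 8545 × 10^-3 kA = 8.545
  272.2 kA → 272.2
Sum: 356.9 + 40.65 + 8.545 + 272.2 = 678.295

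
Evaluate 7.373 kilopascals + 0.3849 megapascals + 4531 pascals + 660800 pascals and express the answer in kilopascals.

In kilopascals:
  7.373 kilopascals → 7.373
  0.3849 megapascals = 0.3849 × 10³ kilopascals = 384.9
  4531 pascals = 4531 × 10⁻³ kilopascals = 4.531
  660800 pascals = 660800 × 10⁻³ kilopascals = 660.8
Sum: 7.373 + 384.9 + 4.531 + 660.8 = 1057.604

1057.604 kilopascals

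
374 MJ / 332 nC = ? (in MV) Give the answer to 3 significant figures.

(374 × 10^6) / (332 × 10^-9) = 1.1265 × 10^15 V

1130000000 MV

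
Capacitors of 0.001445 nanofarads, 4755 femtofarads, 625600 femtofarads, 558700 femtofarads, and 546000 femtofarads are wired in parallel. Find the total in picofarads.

1736.5 picofarads

In picofarads:
  0.001445 nanofarads = 0.001445e3 picofarads = 1.445
  4755 femtofarads = 4755e-3 picofarads = 4.755
  625600 femtofarads = 625600e-3 picofarads = 625.6
  558700 femtofarads = 558700e-3 picofarads = 558.7
  546000 femtofarads = 546000e-3 picofarads = 546
Sum: 1.445 + 4.755 + 625.6 + 558.7 + 546 = 1736.5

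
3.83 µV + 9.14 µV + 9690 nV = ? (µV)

22.66 µV

In µV:
  3.83 µV → 3.83
  9.14 µV → 9.14
  9690 nV = 9690 × 10⁻³ µV = 9.69
Sum: 3.83 + 9.14 + 9.69 = 22.66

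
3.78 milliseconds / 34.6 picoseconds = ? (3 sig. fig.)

109000000

(3.78 × 10⁻³) / (34.6 × 10⁻¹²) = 0.1092 × 10⁹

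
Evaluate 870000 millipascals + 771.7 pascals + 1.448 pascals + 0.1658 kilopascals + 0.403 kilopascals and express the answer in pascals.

2211.948 pascals

In pascals:
  870000 millipascals = 870000 × 10⁻³ pascals = 870
  771.7 pascals → 771.7
  1.448 pascals → 1.448
  0.1658 kilopascals = 0.1658 × 10³ pascals = 165.8
  0.403 kilopascals = 0.403 × 10³ pascals = 403
Sum: 870 + 771.7 + 1.448 + 165.8 + 403 = 2211.948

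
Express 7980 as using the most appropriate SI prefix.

= 7.98 × 10⁻¹⁵ s; 10⁻¹⁵ is femto.

7.98 fs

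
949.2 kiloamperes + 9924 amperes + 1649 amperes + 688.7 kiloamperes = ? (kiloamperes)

1649.473 kiloamperes

In kiloamperes:
  949.2 kiloamperes → 949.2
  9924 amperes = 9924 × 10⁻³ kiloamperes = 9.924
  1649 amperes = 1649 × 10⁻³ kiloamperes = 1.649
  688.7 kiloamperes → 688.7
Sum: 949.2 + 9.924 + 1.649 + 688.7 = 1649.473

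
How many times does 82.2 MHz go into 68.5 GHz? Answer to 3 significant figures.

(68.5 × 10^9) / (82.2 × 10^6) = 0.8333 × 10^3

833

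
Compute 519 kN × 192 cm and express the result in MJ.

519 × 10³ × 192 × 10⁻² = 99648 × 10¹ J

0.99648 MJ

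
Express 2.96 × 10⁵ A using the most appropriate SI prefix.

= 296 × 10³ A; 10³ is kilo.

296 kA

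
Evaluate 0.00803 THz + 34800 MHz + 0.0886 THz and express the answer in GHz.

In GHz:
  0.00803 THz = 0.00803 × 10³ GHz = 8.03
  34800 MHz = 34800 × 10⁻³ GHz = 34.8
  0.0886 THz = 0.0886 × 10³ GHz = 88.6
Sum: 8.03 + 34.8 + 88.6 = 131.43

131.43 GHz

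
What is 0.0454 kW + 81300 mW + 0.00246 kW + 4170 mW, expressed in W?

133.33 W

In W:
  0.0454 kW = 0.0454 × 10³ W = 45.4
  81300 mW = 81300 × 10⁻³ W = 81.3
  0.00246 kW = 0.00246 × 10³ W = 2.46
  4170 mW = 4170 × 10⁻³ W = 4.17
Sum: 45.4 + 81.3 + 2.46 + 4.17 = 133.33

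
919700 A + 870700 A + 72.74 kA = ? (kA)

1863.14 kA

In kA:
  919700 A = 919700 × 10⁻³ kA = 919.7
  870700 A = 870700 × 10⁻³ kA = 870.7
  72.74 kA → 72.74
Sum: 919.7 + 870.7 + 72.74 = 1863.14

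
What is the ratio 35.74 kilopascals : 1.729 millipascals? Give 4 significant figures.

20670000

(35.74 × 10^3) / (1.729 × 10^-3) = 20.671 × 10^6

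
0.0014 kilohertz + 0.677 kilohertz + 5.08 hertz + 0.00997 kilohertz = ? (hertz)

In hertz:
  0.0014 kilohertz = 0.0014e3 hertz = 1.4
  0.677 kilohertz = 0.677e3 hertz = 677
  5.08 hertz → 5.08
  0.00997 kilohertz = 0.00997e3 hertz = 9.97
Sum: 1.4 + 677 + 5.08 + 9.97 = 693.45

693.45 hertz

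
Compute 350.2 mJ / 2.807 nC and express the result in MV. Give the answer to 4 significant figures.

(350.2 × 10⁻³) / (2.807 × 10⁻⁹) = 124.76 × 10⁶ V

124.8 MV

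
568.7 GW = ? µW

giga = 1e9, micro = 1e-6; factor is 1e15.
568.7 × 1e15 = 568700000000000000

568700000000000000 µW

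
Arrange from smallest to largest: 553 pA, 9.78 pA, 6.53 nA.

553 pA = 0.000000000553 A
9.78 pA = 0.00000000000978 A
6.53 nA = 0.00000000653 A

9.78 pA < 553 pA < 6.53 nA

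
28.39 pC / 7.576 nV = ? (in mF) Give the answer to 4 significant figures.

(28.39 × 10^-12) / (7.576 × 10^-9) = 3.74736 × 10^-3 F

3.747 mF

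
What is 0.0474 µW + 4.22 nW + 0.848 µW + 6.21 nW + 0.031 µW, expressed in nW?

In nW:
  0.0474 µW = 0.0474e3 nW = 47.4
  4.22 nW → 4.22
  0.848 µW = 0.848e3 nW = 848
  6.21 nW → 6.21
  0.031 µW = 0.031e3 nW = 31
Sum: 47.4 + 4.22 + 848 + 6.21 + 31 = 936.83

936.83 nW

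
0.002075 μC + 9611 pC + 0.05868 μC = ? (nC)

70.366 nC

In nC:
  0.002075 μC = 0.002075e3 nC = 2.075
  9611 pC = 9611e-3 nC = 9.611
  0.05868 μC = 0.05868e3 nC = 58.68
Sum: 2.075 + 9.611 + 58.68 = 70.366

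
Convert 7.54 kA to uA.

kilo = 10^3, micro = 10^-6; factor is 10^9.
7.54 × 10^9 = 7540000000

7540000000 uA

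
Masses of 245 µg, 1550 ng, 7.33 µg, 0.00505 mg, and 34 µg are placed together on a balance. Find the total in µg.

In µg:
  245 µg → 245
  1550 ng = 1550 × 10^-3 µg = 1.55
  7.33 µg → 7.33
  0.00505 mg = 0.00505 × 10^3 µg = 5.05
  34 µg → 34
Sum: 245 + 1.55 + 7.33 + 5.05 + 34 = 292.93

292.93 µg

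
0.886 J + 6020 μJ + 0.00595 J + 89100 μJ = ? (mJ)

In mJ:
  0.886 J = 0.886 × 10^3 mJ = 886
  6020 μJ = 6020 × 10^-3 mJ = 6.02
  0.00595 J = 0.00595 × 10^3 mJ = 5.95
  89100 μJ = 89100 × 10^-3 mJ = 89.1
Sum: 886 + 6.02 + 5.95 + 89.1 = 987.07

987.07 mJ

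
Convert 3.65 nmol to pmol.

nano = 1e-9, pico = 1e-12; factor is 1e3.
3.65 × 1e3 = 3650

3650 pmol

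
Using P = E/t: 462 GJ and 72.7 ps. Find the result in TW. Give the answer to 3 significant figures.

(462e9) / (72.7e-12) = 6.3549e21 W

6350000000 TW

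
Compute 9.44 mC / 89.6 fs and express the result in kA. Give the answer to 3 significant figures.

105000000 kA

(9.44 × 10^-3) / (89.6 × 10^-15) = 0.10536 × 10^12 A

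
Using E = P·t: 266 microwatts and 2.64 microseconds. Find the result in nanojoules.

266 × 10^-6 × 2.64 × 10^-6 = 702.24 × 10^-12 J

0.70224 nanojoules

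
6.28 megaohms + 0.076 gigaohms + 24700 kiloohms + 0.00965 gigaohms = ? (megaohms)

116.63 megaohms

In megaohms:
  6.28 megaohms → 6.28
  0.076 gigaohms = 0.076 × 10³ megaohms = 76
  24700 kiloohms = 24700 × 10⁻³ megaohms = 24.7
  0.00965 gigaohms = 0.00965 × 10³ megaohms = 9.65
Sum: 6.28 + 76 + 24.7 + 9.65 = 116.63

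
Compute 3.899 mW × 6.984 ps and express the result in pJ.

0.027230616 pJ

3.899e-3 × 6.984e-12 = 27.230616e-15 J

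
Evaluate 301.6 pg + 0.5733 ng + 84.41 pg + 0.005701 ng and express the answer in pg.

In pg:
  301.6 pg → 301.6
  0.5733 ng = 0.5733e3 pg = 573.3
  84.41 pg → 84.41
  0.005701 ng = 0.005701e3 pg = 5.701
Sum: 301.6 + 573.3 + 84.41 + 5.701 = 965.011

965.011 pg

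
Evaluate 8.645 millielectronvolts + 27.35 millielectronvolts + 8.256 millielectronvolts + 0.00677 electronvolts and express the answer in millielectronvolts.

In millielectronvolts:
  8.645 millielectronvolts → 8.645
  27.35 millielectronvolts → 27.35
  8.256 millielectronvolts → 8.256
  0.00677 electronvolts = 0.00677 × 10^3 millielectronvolts = 6.77
Sum: 8.645 + 27.35 + 8.256 + 6.77 = 51.021

51.021 millielectronvolts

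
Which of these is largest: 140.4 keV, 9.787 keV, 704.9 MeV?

704.9 MeV

140.4 keV = 140400 eV
9.787 keV = 9787 eV
704.9 MeV = 704900000 eV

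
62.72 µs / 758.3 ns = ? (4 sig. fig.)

82.71

(62.72 × 10⁻⁶) / (758.3 × 10⁻⁹) = 0.082711 × 10³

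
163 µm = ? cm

0.0163 cm

micro = 1e-6, centi = 1e-2; factor is 1e-4.
163 × 1e-4 = 0.0163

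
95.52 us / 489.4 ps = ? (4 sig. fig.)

195200

(95.52 × 10⁻⁶) / (489.4 × 10⁻¹²) = 0.19518 × 10⁶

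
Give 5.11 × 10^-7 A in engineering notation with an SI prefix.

511 nA

= 511 × 10^-9 A; 10^-9 is nano.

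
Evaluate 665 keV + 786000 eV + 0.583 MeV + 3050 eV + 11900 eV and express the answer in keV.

2048.95 keV

In keV:
  665 keV → 665
  786000 eV = 786000 × 10^-3 keV = 786
  0.583 MeV = 0.583 × 10^3 keV = 583
  3050 eV = 3050 × 10^-3 keV = 3.05
  11900 eV = 11900 × 10^-3 keV = 11.9
Sum: 665 + 786 + 583 + 3.05 + 11.9 = 2048.95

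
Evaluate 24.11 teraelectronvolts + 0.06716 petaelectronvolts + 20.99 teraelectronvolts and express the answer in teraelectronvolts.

112.26 teraelectronvolts

In teraelectronvolts:
  24.11 teraelectronvolts → 24.11
  0.06716 petaelectronvolts = 0.06716e3 teraelectronvolts = 67.16
  20.99 teraelectronvolts → 20.99
Sum: 24.11 + 67.16 + 20.99 = 112.26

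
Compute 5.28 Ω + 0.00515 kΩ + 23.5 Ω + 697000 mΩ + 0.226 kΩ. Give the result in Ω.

956.93 Ω

In Ω:
  5.28 Ω → 5.28
  0.00515 kΩ = 0.00515e3 Ω = 5.15
  23.5 Ω → 23.5
  697000 mΩ = 697000e-3 Ω = 697
  0.226 kΩ = 0.226e3 Ω = 226
Sum: 5.28 + 5.15 + 23.5 + 697 + 226 = 956.93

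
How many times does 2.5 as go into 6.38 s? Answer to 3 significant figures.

2550000000000000000

(6.38) / (2.5 × 10^-18) = 2.552 × 10^18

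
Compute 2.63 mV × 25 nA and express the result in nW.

0.06575 nW

2.63e-3 × 25e-9 = 65.75e-12 W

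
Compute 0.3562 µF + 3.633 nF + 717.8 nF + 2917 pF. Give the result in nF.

1080.55 nF

In nF:
  0.3562 µF = 0.3562e3 nF = 356.2
  3.633 nF → 3.633
  717.8 nF → 717.8
  2917 pF = 2917e-3 nF = 2.917
Sum: 356.2 + 3.633 + 717.8 + 2.917 = 1080.55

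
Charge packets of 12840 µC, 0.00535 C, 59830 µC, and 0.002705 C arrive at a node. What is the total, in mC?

80.725 mC

In mC:
  12840 µC = 12840 × 10^-3 mC = 12.84
  0.00535 C = 0.00535 × 10^3 mC = 5.35
  59830 µC = 59830 × 10^-3 mC = 59.83
  0.002705 C = 0.002705 × 10^3 mC = 2.705
Sum: 12.84 + 5.35 + 59.83 + 2.705 = 80.725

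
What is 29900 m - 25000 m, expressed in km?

4.9 km

In km:
  29900 m = 29900 × 10^-3 km = 29.9
  25000 m = 25000 × 10^-3 km = 25
Difference: 29.9 - 25 = 4.9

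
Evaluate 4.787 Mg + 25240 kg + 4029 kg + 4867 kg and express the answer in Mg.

38.923 Mg

In Mg:
  4.787 Mg → 4.787
  25240 kg = 25240e-3 Mg = 25.24
  4029 kg = 4029e-3 Mg = 4.029
  4867 kg = 4867e-3 Mg = 4.867
Sum: 4.787 + 25.24 + 4.029 + 4.867 = 38.923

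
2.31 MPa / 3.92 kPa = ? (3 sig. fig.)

589

(2.31e6) / (3.92e3) = 0.5893e3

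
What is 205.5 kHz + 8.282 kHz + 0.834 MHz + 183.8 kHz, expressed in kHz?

1231.582 kHz

In kHz:
  205.5 kHz → 205.5
  8.282 kHz → 8.282
  0.834 MHz = 0.834 × 10³ kHz = 834
  183.8 kHz → 183.8
Sum: 205.5 + 8.282 + 834 + 183.8 = 1231.582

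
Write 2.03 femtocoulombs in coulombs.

0.00000000000000203 coulombs

femto = 10⁻¹⁵, (no prefix) = 10⁰; factor is 10⁻¹⁵.
2.03 × 10⁻¹⁵ = 0.00000000000000203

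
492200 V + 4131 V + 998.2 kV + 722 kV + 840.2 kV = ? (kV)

In kV:
  492200 V = 492200e-3 kV = 492.2
  4131 V = 4131e-3 kV = 4.131
  998.2 kV → 998.2
  722 kV → 722
  840.2 kV → 840.2
Sum: 492.2 + 4.131 + 998.2 + 722 + 840.2 = 3056.731

3056.731 kV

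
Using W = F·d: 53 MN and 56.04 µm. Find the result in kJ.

53 × 10⁶ × 56.04 × 10⁻⁶ = 2970.12 J

2.97012 kJ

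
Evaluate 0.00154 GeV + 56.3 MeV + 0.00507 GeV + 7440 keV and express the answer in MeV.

70.35 MeV

In MeV:
  0.00154 GeV = 0.00154 × 10³ MeV = 1.54
  56.3 MeV → 56.3
  0.00507 GeV = 0.00507 × 10³ MeV = 5.07
  7440 keV = 7440 × 10⁻³ MeV = 7.44
Sum: 1.54 + 56.3 + 5.07 + 7.44 = 70.35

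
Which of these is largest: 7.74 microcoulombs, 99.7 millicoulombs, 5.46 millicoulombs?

7.74 microcoulombs = 0.00000774 coulombs
99.7 millicoulombs = 0.0997 coulombs
5.46 millicoulombs = 0.00546 coulombs

99.7 millicoulombs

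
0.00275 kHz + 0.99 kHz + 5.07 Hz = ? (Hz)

997.82 Hz

In Hz:
  0.00275 kHz = 0.00275 × 10^3 Hz = 2.75
  0.99 kHz = 0.99 × 10^3 Hz = 990
  5.07 Hz → 5.07
Sum: 2.75 + 990 + 5.07 = 997.82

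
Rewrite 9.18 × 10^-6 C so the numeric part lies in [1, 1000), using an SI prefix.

= 9.18 × 10^-6 C; 10^-6 is micro.

9.18 µC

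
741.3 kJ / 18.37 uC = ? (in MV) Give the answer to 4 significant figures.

40350 MV

(741.3 × 10³) / (18.37 × 10⁻⁶) = 40.3538 × 10⁹ V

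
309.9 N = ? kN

0.3099 kN

(no prefix) = 10⁰, kilo = 10³; factor is 10⁻³.
309.9 × 10⁻³ = 0.3099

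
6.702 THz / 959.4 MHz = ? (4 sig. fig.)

(6.702e12) / (959.4e6) = 0.0069856e6

6986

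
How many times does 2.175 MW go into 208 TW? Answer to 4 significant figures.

95630000

(208 × 10¹²) / (2.175 × 10⁶) = 95.632 × 10⁶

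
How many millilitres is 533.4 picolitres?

pico = 1e-12, milli = 1e-3; factor is 1e-9.
533.4 × 1e-9 = 0.0000005334

0.0000005334 millilitres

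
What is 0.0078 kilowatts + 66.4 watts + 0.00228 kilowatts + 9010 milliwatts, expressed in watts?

In watts:
  0.0078 kilowatts = 0.0078e3 watts = 7.8
  66.4 watts → 66.4
  0.00228 kilowatts = 0.00228e3 watts = 2.28
  9010 milliwatts = 9010e-3 watts = 9.01
Sum: 7.8 + 66.4 + 2.28 + 9.01 = 85.49

85.49 watts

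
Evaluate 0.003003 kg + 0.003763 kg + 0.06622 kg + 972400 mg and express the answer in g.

In g:
  0.003003 kg = 0.003003 × 10^3 g = 3.003
  0.003763 kg = 0.003763 × 10^3 g = 3.763
  0.06622 kg = 0.06622 × 10^3 g = 66.22
  972400 mg = 972400 × 10^-3 g = 972.4
Sum: 3.003 + 3.763 + 66.22 + 972.4 = 1045.386

1045.386 g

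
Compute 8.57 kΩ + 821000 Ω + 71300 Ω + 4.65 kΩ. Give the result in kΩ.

In kΩ:
  8.57 kΩ → 8.57
  821000 Ω = 821000 × 10^-3 kΩ = 821
  71300 Ω = 71300 × 10^-3 kΩ = 71.3
  4.65 kΩ → 4.65
Sum: 8.57 + 821 + 71.3 + 4.65 = 905.52

905.52 kΩ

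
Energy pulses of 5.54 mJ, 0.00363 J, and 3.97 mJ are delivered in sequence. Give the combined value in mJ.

In mJ:
  5.54 mJ → 5.54
  0.00363 J = 0.00363 × 10^3 mJ = 3.63
  3.97 mJ → 3.97
Sum: 5.54 + 3.63 + 3.97 = 13.14

13.14 mJ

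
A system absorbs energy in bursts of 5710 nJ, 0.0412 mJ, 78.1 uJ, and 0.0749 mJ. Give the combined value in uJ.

199.91 uJ

In uJ:
  5710 nJ = 5710 × 10^-3 uJ = 5.71
  0.0412 mJ = 0.0412 × 10^3 uJ = 41.2
  78.1 uJ → 78.1
  0.0749 mJ = 0.0749 × 10^3 uJ = 74.9
Sum: 5.71 + 41.2 + 78.1 + 74.9 = 199.91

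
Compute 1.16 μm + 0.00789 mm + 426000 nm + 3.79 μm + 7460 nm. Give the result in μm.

446.3 μm

In μm:
  1.16 μm → 1.16
  0.00789 mm = 0.00789 × 10³ μm = 7.89
  426000 nm = 426000 × 10⁻³ μm = 426
  3.79 μm → 3.79
  7460 nm = 7460 × 10⁻³ μm = 7.46
Sum: 1.16 + 7.89 + 426 + 3.79 + 7.46 = 446.3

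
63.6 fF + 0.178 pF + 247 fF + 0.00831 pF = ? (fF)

496.91 fF

In fF:
  63.6 fF → 63.6
  0.178 pF = 0.178 × 10³ fF = 178
  247 fF → 247
  0.00831 pF = 0.00831 × 10³ fF = 8.31
Sum: 63.6 + 178 + 247 + 8.31 = 496.91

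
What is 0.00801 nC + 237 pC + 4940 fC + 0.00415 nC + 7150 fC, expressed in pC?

261.25 pC

In pC:
  0.00801 nC = 0.00801e3 pC = 8.01
  237 pC → 237
  4940 fC = 4940e-3 pC = 4.94
  0.00415 nC = 0.00415e3 pC = 4.15
  7150 fC = 7150e-3 pC = 7.15
Sum: 8.01 + 237 + 4.94 + 4.15 + 7.15 = 261.25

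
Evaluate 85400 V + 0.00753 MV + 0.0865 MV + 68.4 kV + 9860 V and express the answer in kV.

257.69 kV

In kV:
  85400 V = 85400 × 10^-3 kV = 85.4
  0.00753 MV = 0.00753 × 10^3 kV = 7.53
  0.0865 MV = 0.0865 × 10^3 kV = 86.5
  68.4 kV → 68.4
  9860 V = 9860 × 10^-3 kV = 9.86
Sum: 85.4 + 7.53 + 86.5 + 68.4 + 9.86 = 257.69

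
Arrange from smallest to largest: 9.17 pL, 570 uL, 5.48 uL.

9.17 pL < 5.48 uL < 570 uL

9.17 pL = 0.00000000000917 L
570 uL = 0.00057 L
5.48 uL = 0.00000548 L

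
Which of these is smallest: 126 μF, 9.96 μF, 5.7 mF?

126 μF = 0.000126 F
9.96 μF = 0.00000996 F
5.7 mF = 0.0057 F

9.96 μF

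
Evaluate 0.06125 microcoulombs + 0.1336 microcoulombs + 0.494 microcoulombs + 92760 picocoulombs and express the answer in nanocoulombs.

781.61 nanocoulombs

In nanocoulombs:
  0.06125 microcoulombs = 0.06125e3 nanocoulombs = 61.25
  0.1336 microcoulombs = 0.1336e3 nanocoulombs = 133.6
  0.494 microcoulombs = 0.494e3 nanocoulombs = 494
  92760 picocoulombs = 92760e-3 nanocoulombs = 92.76
Sum: 61.25 + 133.6 + 494 + 92.76 = 781.61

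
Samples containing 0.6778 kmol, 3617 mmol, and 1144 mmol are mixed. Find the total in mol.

In mol:
  0.6778 kmol = 0.6778 × 10³ mol = 677.8
  3617 mmol = 3617 × 10⁻³ mol = 3.617
  1144 mmol = 1144 × 10⁻³ mol = 1.144
Sum: 677.8 + 3.617 + 1.144 = 682.561

682.561 mol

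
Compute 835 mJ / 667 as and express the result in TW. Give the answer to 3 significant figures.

(835 × 10^-3) / (667 × 10^-18) = 1.2519 × 10^15 W

1250 TW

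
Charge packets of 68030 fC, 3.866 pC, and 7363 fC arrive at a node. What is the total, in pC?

In pC:
  68030 fC = 68030 × 10^-3 pC = 68.03
  3.866 pC → 3.866
  7363 fC = 7363 × 10^-3 pC = 7.363
Sum: 68.03 + 3.866 + 7.363 = 79.259

79.259 pC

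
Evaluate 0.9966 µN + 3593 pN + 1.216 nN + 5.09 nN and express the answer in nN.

In nN:
  0.9966 µN = 0.9966 × 10^3 nN = 996.6
  3593 pN = 3593 × 10^-3 nN = 3.593
  1.216 nN → 1.216
  5.09 nN → 5.09
Sum: 996.6 + 3.593 + 1.216 + 5.09 = 1006.499

1006.499 nN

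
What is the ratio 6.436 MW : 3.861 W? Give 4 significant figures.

1667000

(6.436 × 10⁶) / (3.861) = 1.6669 × 10⁶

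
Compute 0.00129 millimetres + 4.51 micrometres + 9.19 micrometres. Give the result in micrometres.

In micrometres:
  0.00129 millimetres = 0.00129 × 10³ micrometres = 1.29
  4.51 micrometres → 4.51
  9.19 micrometres → 9.19
Sum: 1.29 + 4.51 + 9.19 = 14.99

14.99 micrometres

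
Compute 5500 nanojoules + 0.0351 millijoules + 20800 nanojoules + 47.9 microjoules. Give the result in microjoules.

In microjoules:
  5500 nanojoules = 5500 × 10⁻³ microjoules = 5.5
  0.0351 millijoules = 0.0351 × 10³ microjoules = 35.1
  20800 nanojoules = 20800 × 10⁻³ microjoules = 20.8
  47.9 microjoules → 47.9
Sum: 5.5 + 35.1 + 20.8 + 47.9 = 109.3

109.3 microjoules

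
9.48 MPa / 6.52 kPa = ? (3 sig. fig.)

(9.48 × 10⁶) / (6.52 × 10³) = 1.454 × 10³

1450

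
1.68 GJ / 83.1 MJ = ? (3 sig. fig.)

20.2

(1.68 × 10^9) / (83.1 × 10^6) = 0.02022 × 10^3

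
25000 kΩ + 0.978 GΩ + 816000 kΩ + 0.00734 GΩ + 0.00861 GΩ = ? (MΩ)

1834.95 MΩ

In MΩ:
  25000 kΩ = 25000e-3 MΩ = 25
  0.978 GΩ = 0.978e3 MΩ = 978
  816000 kΩ = 816000e-3 MΩ = 816
  0.00734 GΩ = 0.00734e3 MΩ = 7.34
  0.00861 GΩ = 0.00861e3 MΩ = 8.61
Sum: 25 + 978 + 816 + 7.34 + 8.61 = 1834.95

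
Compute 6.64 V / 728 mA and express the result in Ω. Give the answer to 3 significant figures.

9.12 Ω

(6.64) / (728 × 10^-3) = 0.0091209 × 10^3 Ω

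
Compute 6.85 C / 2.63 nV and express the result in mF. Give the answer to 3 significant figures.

(6.85) / (2.63 × 10^-9) = 2.6046 × 10^9 F

2600000000000 mF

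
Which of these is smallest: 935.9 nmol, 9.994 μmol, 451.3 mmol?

935.9 nmol = 0.0000009359 mol
9.994 μmol = 0.000009994 mol
451.3 mmol = 0.4513 mol

935.9 nmol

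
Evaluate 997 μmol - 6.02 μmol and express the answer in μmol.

990.98 μmol

In μmol:
  997 μmol → 997
  6.02 μmol → 6.02
Difference: 997 - 6.02 = 990.98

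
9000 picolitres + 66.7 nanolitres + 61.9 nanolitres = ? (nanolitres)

In nanolitres:
  9000 picolitres = 9000 × 10⁻³ nanolitres = 9
  66.7 nanolitres → 66.7
  61.9 nanolitres → 61.9
Sum: 9 + 66.7 + 61.9 = 137.6

137.6 nanolitres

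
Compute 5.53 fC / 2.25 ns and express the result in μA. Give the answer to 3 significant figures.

(5.53e-15) / (2.25e-9) = 2.4578e-6 A

2.46 μA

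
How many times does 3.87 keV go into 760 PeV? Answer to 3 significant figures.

(760 × 10^15) / (3.87 × 10^3) = 196.4 × 10^12

196000000000000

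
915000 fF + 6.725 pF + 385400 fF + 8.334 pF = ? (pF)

1315.459 pF

In pF:
  915000 fF = 915000 × 10⁻³ pF = 915
  6.725 pF → 6.725
  385400 fF = 385400 × 10⁻³ pF = 385.4
  8.334 pF → 8.334
Sum: 915 + 6.725 + 385.4 + 8.334 = 1315.459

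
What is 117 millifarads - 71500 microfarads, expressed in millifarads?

45.5 millifarads

In millifarads:
  117 millifarads → 117
  71500 microfarads = 71500 × 10⁻³ millifarads = 71.5
Difference: 117 - 71.5 = 45.5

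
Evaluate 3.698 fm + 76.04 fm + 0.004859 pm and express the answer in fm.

84.597 fm

In fm:
  3.698 fm → 3.698
  76.04 fm → 76.04
  0.004859 pm = 0.004859e3 fm = 4.859
Sum: 3.698 + 76.04 + 4.859 = 84.597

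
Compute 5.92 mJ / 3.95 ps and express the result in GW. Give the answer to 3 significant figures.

(5.92 × 10⁻³) / (3.95 × 10⁻¹²) = 1.4987 × 10⁹ W

1.50 GW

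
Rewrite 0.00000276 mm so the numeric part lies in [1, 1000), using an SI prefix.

2.76 nm

= 2.76 × 10⁻⁹ m; 10⁻⁹ is nano.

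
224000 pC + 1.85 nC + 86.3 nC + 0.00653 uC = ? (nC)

318.68 nC

In nC:
  224000 pC = 224000e-3 nC = 224
  1.85 nC → 1.85
  86.3 nC → 86.3
  0.00653 uC = 0.00653e3 nC = 6.53
Sum: 224 + 1.85 + 86.3 + 6.53 = 318.68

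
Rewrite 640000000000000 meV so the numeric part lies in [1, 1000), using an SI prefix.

= 640 × 10^9 eV; 10^9 is giga.

640 GeV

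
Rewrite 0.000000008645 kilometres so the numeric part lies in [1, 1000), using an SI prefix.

= 8.645 × 10^-6 metres; 10^-6 is micro.

8.645 micrometres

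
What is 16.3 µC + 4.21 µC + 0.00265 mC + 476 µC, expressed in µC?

499.16 µC

In µC:
  16.3 µC → 16.3
  4.21 µC → 4.21
  0.00265 mC = 0.00265 × 10³ µC = 2.65
  476 µC → 476
Sum: 16.3 + 4.21 + 2.65 + 476 = 499.16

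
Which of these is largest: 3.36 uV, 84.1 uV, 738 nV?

84.1 uV

3.36 uV = 0.00000336 V
84.1 uV = 0.0000841 V
738 nV = 0.000000738 V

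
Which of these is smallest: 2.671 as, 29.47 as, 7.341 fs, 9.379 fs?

2.671 as = 0.000000000000000002671 s
29.47 as = 0.00000000000000002947 s
7.341 fs = 0.000000000000007341 s
9.379 fs = 0.000000000000009379 s

2.671 as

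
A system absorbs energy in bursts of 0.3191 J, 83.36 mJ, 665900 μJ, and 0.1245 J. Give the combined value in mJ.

In mJ:
  0.3191 J = 0.3191e3 mJ = 319.1
  83.36 mJ → 83.36
  665900 μJ = 665900e-3 mJ = 665.9
  0.1245 J = 0.1245e3 mJ = 124.5
Sum: 319.1 + 83.36 + 665.9 + 124.5 = 1192.86

1192.86 mJ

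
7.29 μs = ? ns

micro = 10⁻⁶, nano = 10⁻⁹; factor is 10³.
7.29 × 10³ = 7290

7290 ns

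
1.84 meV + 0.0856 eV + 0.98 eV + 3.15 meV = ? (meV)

In meV:
  1.84 meV → 1.84
  0.0856 eV = 0.0856e3 meV = 85.6
  0.98 eV = 0.98e3 meV = 980
  3.15 meV → 3.15
Sum: 1.84 + 85.6 + 980 + 3.15 = 1070.59

1070.59 meV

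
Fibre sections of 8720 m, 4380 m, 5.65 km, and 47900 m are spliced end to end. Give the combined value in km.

66.65 km

In km:
  8720 m = 8720 × 10⁻³ km = 8.72
  4380 m = 4380 × 10⁻³ km = 4.38
  5.65 km → 5.65
  47900 m = 47900 × 10⁻³ km = 47.9
Sum: 8.72 + 4.38 + 5.65 + 47.9 = 66.65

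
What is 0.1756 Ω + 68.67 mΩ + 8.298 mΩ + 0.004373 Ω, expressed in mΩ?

256.941 mΩ

In mΩ:
  0.1756 Ω = 0.1756 × 10^3 mΩ = 175.6
  68.67 mΩ → 68.67
  8.298 mΩ → 8.298
  0.004373 Ω = 0.004373 × 10^3 mΩ = 4.373
Sum: 175.6 + 68.67 + 8.298 + 4.373 = 256.941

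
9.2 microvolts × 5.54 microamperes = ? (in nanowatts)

0.050968 nanowatts

9.2 × 10^-6 × 5.54 × 10^-6 = 50.968 × 10^-12 W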